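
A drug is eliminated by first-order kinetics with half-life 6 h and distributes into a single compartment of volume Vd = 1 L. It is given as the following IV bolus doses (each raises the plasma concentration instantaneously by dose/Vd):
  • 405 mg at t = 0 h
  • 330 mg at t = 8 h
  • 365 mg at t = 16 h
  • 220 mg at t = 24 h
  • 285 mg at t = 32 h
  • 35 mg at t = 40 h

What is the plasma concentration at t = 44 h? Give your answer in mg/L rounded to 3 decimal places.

137.164 mg/L

k = ln 2 / 6 = 0.11552 per h
Dose 1 (405 mg at t=0 h): 405·exp(−0.11552·44) = 2.511 mg/L
Dose 2 (330 mg at t=8 h): 330·exp(−0.11552·36) = 5.156 mg/L
Dose 3 (365 mg at t=16 h): 365·exp(−0.11552·28) = 14.371 mg/L
Dose 4 (220 mg at t=24 h): 220·exp(−0.11552·20) = 21.827 mg/L
Dose 5 (285 mg at t=32 h): 285·exp(−0.11552·12) = 71.250 mg/L
Dose 6 (35 mg at t=40 h): 35·exp(−0.11552·4) = 22.049 mg/L
C(44) = 2.511 + 5.156 + 14.371 + 21.827 + 71.250 + 22.049 = 137.164 mg/L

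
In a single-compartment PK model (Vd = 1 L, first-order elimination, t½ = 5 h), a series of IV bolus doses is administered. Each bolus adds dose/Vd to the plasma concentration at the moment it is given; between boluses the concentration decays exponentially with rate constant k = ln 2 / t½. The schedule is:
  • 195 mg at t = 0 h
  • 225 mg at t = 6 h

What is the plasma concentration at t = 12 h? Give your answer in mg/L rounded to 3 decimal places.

k = ln 2 / 5 = 0.13863 per h
Dose 1 (195 mg at t=0 h): 195·exp(−0.13863·12) = 36.946 mg/L
Dose 2 (225 mg at t=6 h): 225·exp(−0.13863·6) = 97.937 mg/L
C(12) = 36.946 + 97.937 = 134.883 mg/L

134.883 mg/L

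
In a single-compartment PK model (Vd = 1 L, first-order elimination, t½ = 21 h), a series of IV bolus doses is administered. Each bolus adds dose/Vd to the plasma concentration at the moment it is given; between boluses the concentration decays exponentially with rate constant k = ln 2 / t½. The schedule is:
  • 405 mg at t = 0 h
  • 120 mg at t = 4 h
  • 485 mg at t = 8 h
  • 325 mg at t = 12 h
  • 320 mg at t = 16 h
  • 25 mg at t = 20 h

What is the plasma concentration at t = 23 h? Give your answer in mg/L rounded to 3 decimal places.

k = ln 2 / 21 = 0.03301 per h
Dose 1 (405 mg at t=0 h): 405·exp(−0.03301·23) = 189.564 mg/L
Dose 2 (120 mg at t=4 h): 120·exp(−0.03301·19) = 64.095 mg/L
Dose 3 (485 mg at t=8 h): 485·exp(−0.03301·15) = 295.611 mg/L
Dose 4 (325 mg at t=12 h): 325·exp(−0.03301·11) = 226.048 mg/L
Dose 5 (320 mg at t=16 h): 320·exp(−0.03301·7) = 253.984 mg/L
Dose 6 (25 mg at t=20 h): 25·exp(−0.03301·3) = 22.643 mg/L
C(23) = 189.564 + 64.095 + 295.611 + 226.048 + 253.984 + 22.643 = 1051.945 mg/L

1051.945 mg/L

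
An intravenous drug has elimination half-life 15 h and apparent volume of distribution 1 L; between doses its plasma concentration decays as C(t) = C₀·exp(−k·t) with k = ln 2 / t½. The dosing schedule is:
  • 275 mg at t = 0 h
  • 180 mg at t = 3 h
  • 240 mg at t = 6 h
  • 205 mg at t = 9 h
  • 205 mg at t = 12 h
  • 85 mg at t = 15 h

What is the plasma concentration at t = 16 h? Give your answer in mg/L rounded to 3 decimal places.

k = ln 2 / 15 = 0.04621 per h
Dose 1 (275 mg at t=0 h): 275·exp(−0.04621·16) = 131.291 mg/L
Dose 2 (180 mg at t=3 h): 180·exp(−0.04621·13) = 98.714 mg/L
Dose 3 (240 mg at t=6 h): 240·exp(−0.04621·10) = 151.191 mg/L
Dose 4 (205 mg at t=9 h): 205·exp(−0.04621·7) = 148.345 mg/L
Dose 5 (205 mg at t=12 h): 205·exp(−0.04621·4) = 170.404 mg/L
Dose 6 (85 mg at t=15 h): 85·exp(−0.04621·1) = 81.162 mg/L
C(16) = 131.291 + 98.714 + 151.191 + 148.345 + 170.404 + 81.162 = 781.106 mg/L

781.106 mg/L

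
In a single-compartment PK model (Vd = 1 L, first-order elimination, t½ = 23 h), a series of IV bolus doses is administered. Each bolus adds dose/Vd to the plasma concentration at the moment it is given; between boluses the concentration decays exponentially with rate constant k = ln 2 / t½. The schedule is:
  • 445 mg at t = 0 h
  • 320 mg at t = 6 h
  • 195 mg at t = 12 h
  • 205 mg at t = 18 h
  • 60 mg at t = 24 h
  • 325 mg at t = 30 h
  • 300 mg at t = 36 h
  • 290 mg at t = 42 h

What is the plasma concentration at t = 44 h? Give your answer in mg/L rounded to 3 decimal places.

1142.688 mg/L

k = ln 2 / 23 = 0.03014 per h
Dose 1 (445 mg at t=0 h): 445·exp(−0.03014·44) = 118.162 mg/L
Dose 2 (320 mg at t=6 h): 320·exp(−0.03014·38) = 101.811 mg/L
Dose 3 (195 mg at t=12 h): 195·exp(−0.03014·32) = 74.338 mg/L
Dose 4 (205 mg at t=18 h): 205·exp(−0.03014·26) = 93.639 mg/L
Dose 5 (60 mg at t=24 h): 60·exp(−0.03014·20) = 32.839 mg/L
Dose 6 (325 mg at t=30 h): 325·exp(−0.03014·14) = 213.132 mg/L
Dose 7 (300 mg at t=36 h): 300·exp(−0.03014·8) = 235.730 mg/L
Dose 8 (290 mg at t=42 h): 290·exp(−0.03014·2) = 273.037 mg/L
C(44) = 118.162 + 101.811 + 74.338 + 93.639 + 32.839 + 213.132 + 235.730 + 273.037 = 1142.688 mg/L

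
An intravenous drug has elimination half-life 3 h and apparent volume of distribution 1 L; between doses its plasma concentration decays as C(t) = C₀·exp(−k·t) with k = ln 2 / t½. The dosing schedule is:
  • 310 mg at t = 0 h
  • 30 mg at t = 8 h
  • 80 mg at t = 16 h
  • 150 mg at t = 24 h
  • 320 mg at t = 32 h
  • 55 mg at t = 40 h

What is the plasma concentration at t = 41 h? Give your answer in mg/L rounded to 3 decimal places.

86.893 mg/L

k = ln 2 / 3 = 0.23105 per h
Dose 1 (310 mg at t=0 h): 310·exp(−0.23105·41) = 0.024 mg/L
Dose 2 (30 mg at t=8 h): 30·exp(−0.23105·33) = 0.015 mg/L
Dose 3 (80 mg at t=16 h): 80·exp(−0.23105·25) = 0.248 mg/L
Dose 4 (150 mg at t=24 h): 150·exp(−0.23105·17) = 2.953 mg/L
Dose 5 (320 mg at t=32 h): 320·exp(−0.23105·9) = 40.000 mg/L
Dose 6 (55 mg at t=40 h): 55·exp(−0.23105·1) = 43.654 mg/L
C(41) = 0.024 + 0.015 + 0.248 + 2.953 + 40.000 + 43.654 = 86.893 mg/L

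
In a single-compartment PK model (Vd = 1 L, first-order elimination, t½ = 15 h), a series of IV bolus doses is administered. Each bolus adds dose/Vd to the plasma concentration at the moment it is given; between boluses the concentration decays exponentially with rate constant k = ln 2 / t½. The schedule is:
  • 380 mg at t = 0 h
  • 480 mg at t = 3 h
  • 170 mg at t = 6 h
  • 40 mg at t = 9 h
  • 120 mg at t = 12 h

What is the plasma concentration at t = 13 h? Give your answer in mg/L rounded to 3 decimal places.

781.626 mg/L

k = ln 2 / 15 = 0.04621 per h
Dose 1 (380 mg at t=0 h): 380·exp(−0.04621·13) = 208.397 mg/L
Dose 2 (480 mg at t=3 h): 480·exp(−0.04621·10) = 302.381 mg/L
Dose 3 (170 mg at t=6 h): 170·exp(−0.04621·7) = 123.018 mg/L
Dose 4 (40 mg at t=9 h): 40·exp(−0.04621·4) = 33.250 mg/L
Dose 5 (120 mg at t=12 h): 120·exp(−0.04621·1) = 114.581 mg/L
C(13) = 208.397 + 302.381 + 123.018 + 33.250 + 114.581 = 781.626 mg/L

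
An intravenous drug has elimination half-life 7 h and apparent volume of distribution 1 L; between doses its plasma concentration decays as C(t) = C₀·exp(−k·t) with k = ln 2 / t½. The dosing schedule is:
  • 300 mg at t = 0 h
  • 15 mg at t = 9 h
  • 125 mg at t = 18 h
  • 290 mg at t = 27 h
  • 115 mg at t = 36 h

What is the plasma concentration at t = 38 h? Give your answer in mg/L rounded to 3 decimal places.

k = ln 2 / 7 = 0.09902 per h
Dose 1 (300 mg at t=0 h): 300·exp(−0.09902·38) = 6.966 mg/L
Dose 2 (15 mg at t=9 h): 15·exp(−0.09902·29) = 0.849 mg/L
Dose 3 (125 mg at t=18 h): 125·exp(−0.09902·20) = 17.251 mg/L
Dose 4 (290 mg at t=27 h): 290·exp(−0.09902·11) = 97.578 mg/L
Dose 5 (115 mg at t=36 h): 115·exp(−0.09902·2) = 94.339 mg/L
C(38) = 6.966 + 0.849 + 17.251 + 97.578 + 94.339 = 216.982 mg/L

216.982 mg/L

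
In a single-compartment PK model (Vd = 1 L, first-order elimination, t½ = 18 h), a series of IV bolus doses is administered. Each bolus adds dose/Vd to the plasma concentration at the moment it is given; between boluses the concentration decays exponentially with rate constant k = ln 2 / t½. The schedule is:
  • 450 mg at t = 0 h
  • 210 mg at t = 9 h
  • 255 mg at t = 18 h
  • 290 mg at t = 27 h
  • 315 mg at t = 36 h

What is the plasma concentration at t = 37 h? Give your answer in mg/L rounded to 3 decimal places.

k = ln 2 / 18 = 0.03851 per h
Dose 1 (450 mg at t=0 h): 450·exp(−0.03851·37) = 108.250 mg/L
Dose 2 (210 mg at t=9 h): 210·exp(−0.03851·28) = 71.441 mg/L
Dose 3 (255 mg at t=18 h): 255·exp(−0.03851·19) = 122.684 mg/L
Dose 4 (290 mg at t=27 h): 290·exp(−0.03851·10) = 197.315 mg/L
Dose 5 (315 mg at t=36 h): 315·exp(−0.03851·1) = 303.101 mg/L
C(37) = 108.250 + 71.441 + 122.684 + 197.315 + 303.101 = 802.790 mg/L

802.790 mg/L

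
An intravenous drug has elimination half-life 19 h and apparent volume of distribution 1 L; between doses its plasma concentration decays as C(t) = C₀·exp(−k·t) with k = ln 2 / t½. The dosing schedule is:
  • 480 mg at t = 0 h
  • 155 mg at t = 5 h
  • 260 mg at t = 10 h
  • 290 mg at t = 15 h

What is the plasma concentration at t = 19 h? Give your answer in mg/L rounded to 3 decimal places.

770.864 mg/L

k = ln 2 / 19 = 0.03648 per h
Dose 1 (480 mg at t=0 h): 480·exp(−0.03648·19) = 240.000 mg/L
Dose 2 (155 mg at t=5 h): 155·exp(−0.03648·14) = 93.008 mg/L
Dose 3 (260 mg at t=10 h): 260·exp(−0.03648·9) = 187.232 mg/L
Dose 4 (290 mg at t=15 h): 290·exp(−0.03648·4) = 250.624 mg/L
C(19) = 240.000 + 93.008 + 187.232 + 250.624 = 770.864 mg/L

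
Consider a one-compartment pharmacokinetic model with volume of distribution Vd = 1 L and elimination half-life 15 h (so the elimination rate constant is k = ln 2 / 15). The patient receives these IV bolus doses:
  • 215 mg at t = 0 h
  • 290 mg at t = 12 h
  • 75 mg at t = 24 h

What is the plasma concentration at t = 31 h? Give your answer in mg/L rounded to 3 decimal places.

k = ln 2 / 15 = 0.04621 per h
Dose 1 (215 mg at t=0 h): 215·exp(−0.04621·31) = 51.323 mg/L
Dose 2 (290 mg at t=12 h): 290·exp(−0.04621·19) = 120.529 mg/L
Dose 3 (75 mg at t=24 h): 75·exp(−0.04621·7) = 54.273 mg/L
C(31) = 51.323 + 120.529 + 54.273 = 226.125 mg/L

226.125 mg/L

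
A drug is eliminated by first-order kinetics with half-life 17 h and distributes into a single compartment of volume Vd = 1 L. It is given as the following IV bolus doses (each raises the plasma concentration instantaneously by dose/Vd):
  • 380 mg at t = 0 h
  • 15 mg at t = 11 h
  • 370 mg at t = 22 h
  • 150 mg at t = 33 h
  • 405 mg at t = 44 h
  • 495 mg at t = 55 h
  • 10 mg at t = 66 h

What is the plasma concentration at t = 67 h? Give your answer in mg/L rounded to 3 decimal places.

594.460 mg/L

k = ln 2 / 17 = 0.04077 per h
Dose 1 (380 mg at t=0 h): 380·exp(−0.04077·67) = 24.738 mg/L
Dose 2 (15 mg at t=11 h): 15·exp(−0.04077·56) = 1.529 mg/L
Dose 3 (370 mg at t=22 h): 370·exp(−0.04077·45) = 59.069 mg/L
Dose 4 (150 mg at t=33 h): 150·exp(−0.04077·34) = 37.500 mg/L
Dose 5 (405 mg at t=44 h): 405·exp(−0.04077·23) = 158.555 mg/L
Dose 6 (495 mg at t=55 h): 495·exp(−0.04077·12) = 303.468 mg/L
Dose 7 (10 mg at t=66 h): 10·exp(−0.04077·1) = 9.600 mg/L
C(67) = 24.738 + 1.529 + 59.069 + 37.500 + 158.555 + 303.468 + 9.600 = 594.460 mg/L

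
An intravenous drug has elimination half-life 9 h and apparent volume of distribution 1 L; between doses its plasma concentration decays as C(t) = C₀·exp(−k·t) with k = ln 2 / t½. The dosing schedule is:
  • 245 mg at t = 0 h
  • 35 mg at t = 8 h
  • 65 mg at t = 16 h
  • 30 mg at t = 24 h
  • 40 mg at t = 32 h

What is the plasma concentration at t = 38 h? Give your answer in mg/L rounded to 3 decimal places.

k = ln 2 / 9 = 0.07702 per h
Dose 1 (245 mg at t=0 h): 245·exp(−0.07702·38) = 13.127 mg/L
Dose 2 (35 mg at t=8 h): 35·exp(−0.07702·30) = 3.472 mg/L
Dose 3 (65 mg at t=16 h): 65·exp(−0.07702·22) = 11.942 mg/L
Dose 4 (30 mg at t=24 h): 30·exp(−0.07702·14) = 10.206 mg/L
Dose 5 (40 mg at t=32 h): 40·exp(−0.07702·6) = 25.198 mg/L
C(38) = 13.127 + 3.472 + 11.942 + 10.206 + 25.198 = 63.945 mg/L

63.945 mg/L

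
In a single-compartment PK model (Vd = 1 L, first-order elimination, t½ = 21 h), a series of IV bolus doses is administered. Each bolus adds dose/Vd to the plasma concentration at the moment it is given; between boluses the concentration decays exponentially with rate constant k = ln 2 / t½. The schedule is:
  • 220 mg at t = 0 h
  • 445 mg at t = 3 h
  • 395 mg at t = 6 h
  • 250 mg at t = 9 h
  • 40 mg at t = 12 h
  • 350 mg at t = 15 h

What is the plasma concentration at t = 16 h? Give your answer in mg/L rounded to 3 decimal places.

1275.546 mg/L

k = ln 2 / 21 = 0.03301 per h
Dose 1 (220 mg at t=0 h): 220·exp(−0.03301·16) = 129.738 mg/L
Dose 2 (445 mg at t=3 h): 445·exp(−0.03301·13) = 289.740 mg/L
Dose 3 (395 mg at t=6 h): 395·exp(−0.03301·10) = 283.955 mg/L
Dose 4 (250 mg at t=9 h): 250·exp(−0.03301·7) = 198.425 mg/L
Dose 5 (40 mg at t=12 h): 40·exp(−0.03301·4) = 35.053 mg/L
Dose 6 (350 mg at t=15 h): 350·exp(−0.03301·1) = 338.636 mg/L
C(16) = 129.738 + 289.740 + 283.955 + 198.425 + 35.053 + 338.636 = 1275.546 mg/L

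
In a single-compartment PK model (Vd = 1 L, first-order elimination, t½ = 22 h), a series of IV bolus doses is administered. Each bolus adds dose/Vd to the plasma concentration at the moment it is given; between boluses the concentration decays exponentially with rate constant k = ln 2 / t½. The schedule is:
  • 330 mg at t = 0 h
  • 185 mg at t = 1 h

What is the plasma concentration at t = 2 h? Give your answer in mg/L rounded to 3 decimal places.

k = ln 2 / 22 = 0.03151 per h
Dose 1 (330 mg at t=0 h): 330·exp(−0.03151·2) = 309.847 mg/L
Dose 2 (185 mg at t=1 h): 185·exp(−0.03151·1) = 179.262 mg/L
C(2) = 309.847 + 179.262 = 489.109 mg/L

489.109 mg/L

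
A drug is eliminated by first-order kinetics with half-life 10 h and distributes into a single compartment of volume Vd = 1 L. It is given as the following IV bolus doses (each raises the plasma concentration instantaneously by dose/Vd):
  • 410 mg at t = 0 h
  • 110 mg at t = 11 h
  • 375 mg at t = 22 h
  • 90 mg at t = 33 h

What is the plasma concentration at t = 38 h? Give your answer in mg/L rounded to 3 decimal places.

k = ln 2 / 10 = 0.06931 per h
Dose 1 (410 mg at t=0 h): 410·exp(−0.06931·38) = 29.435 mg/L
Dose 2 (110 mg at t=11 h): 110·exp(−0.06931·27) = 16.928 mg/L
Dose 3 (375 mg at t=22 h): 375·exp(−0.06931·16) = 123.704 mg/L
Dose 4 (90 mg at t=33 h): 90·exp(−0.06931·5) = 63.640 mg/L
C(38) = 29.435 + 16.928 + 123.704 + 63.640 = 233.707 mg/L

233.707 mg/L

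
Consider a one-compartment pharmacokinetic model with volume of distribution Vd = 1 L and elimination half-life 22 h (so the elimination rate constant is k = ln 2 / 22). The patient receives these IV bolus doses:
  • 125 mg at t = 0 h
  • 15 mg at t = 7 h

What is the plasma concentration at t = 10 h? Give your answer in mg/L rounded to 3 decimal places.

k = ln 2 / 22 = 0.03151 per h
Dose 1 (125 mg at t=0 h): 125·exp(−0.03151·10) = 91.218 mg/L
Dose 2 (15 mg at t=7 h): 15·exp(−0.03151·3) = 13.647 mg/L
C(10) = 91.218 + 13.647 = 104.865 mg/L

104.865 mg/L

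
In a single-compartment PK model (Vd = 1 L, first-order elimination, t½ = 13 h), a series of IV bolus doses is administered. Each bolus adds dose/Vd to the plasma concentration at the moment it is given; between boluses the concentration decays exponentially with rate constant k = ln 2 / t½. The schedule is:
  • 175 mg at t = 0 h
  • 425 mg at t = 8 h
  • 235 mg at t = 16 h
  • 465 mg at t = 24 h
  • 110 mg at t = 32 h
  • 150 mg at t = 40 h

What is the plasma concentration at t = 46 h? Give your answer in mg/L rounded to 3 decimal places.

423.523 mg/L

k = ln 2 / 13 = 0.05332 per h
Dose 1 (175 mg at t=0 h): 175·exp(−0.05332·46) = 15.061 mg/L
Dose 2 (425 mg at t=8 h): 425·exp(−0.05332·38) = 56.034 mg/L
Dose 3 (235 mg at t=16 h): 235·exp(−0.05332·30) = 47.466 mg/L
Dose 4 (465 mg at t=24 h): 465·exp(−0.05332·22) = 143.886 mg/L
Dose 5 (110 mg at t=32 h): 110·exp(−0.05332·14) = 52.144 mg/L
Dose 6 (150 mg at t=40 h): 150·exp(−0.05332·6) = 108.932 mg/L
C(46) = 15.061 + 56.034 + 47.466 + 143.886 + 52.144 + 108.932 = 423.523 mg/L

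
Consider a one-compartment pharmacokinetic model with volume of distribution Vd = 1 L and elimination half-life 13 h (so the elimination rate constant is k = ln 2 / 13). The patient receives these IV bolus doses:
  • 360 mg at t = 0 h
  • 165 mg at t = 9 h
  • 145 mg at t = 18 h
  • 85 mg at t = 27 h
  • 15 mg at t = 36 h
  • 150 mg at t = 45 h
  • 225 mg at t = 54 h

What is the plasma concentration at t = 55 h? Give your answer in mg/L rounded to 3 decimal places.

379.413 mg/L

k = ln 2 / 13 = 0.05332 per h
Dose 1 (360 mg at t=0 h): 360·exp(−0.05332·55) = 19.174 mg/L
Dose 2 (165 mg at t=9 h): 165·exp(−0.05332·46) = 14.200 mg/L
Dose 3 (145 mg at t=18 h): 145·exp(−0.05332·37) = 20.165 mg/L
Dose 4 (85 mg at t=27 h): 85·exp(−0.05332·28) = 19.101 mg/L
Dose 5 (15 mg at t=36 h): 15·exp(−0.05332·19) = 5.447 mg/L
Dose 6 (150 mg at t=45 h): 150·exp(−0.05332·10) = 88.010 mg/L
Dose 7 (225 mg at t=54 h): 225·exp(−0.05332·1) = 213.317 mg/L
C(55) = 19.174 + 14.200 + 20.165 + 19.101 + 5.447 + 88.010 + 213.317 = 379.413 mg/L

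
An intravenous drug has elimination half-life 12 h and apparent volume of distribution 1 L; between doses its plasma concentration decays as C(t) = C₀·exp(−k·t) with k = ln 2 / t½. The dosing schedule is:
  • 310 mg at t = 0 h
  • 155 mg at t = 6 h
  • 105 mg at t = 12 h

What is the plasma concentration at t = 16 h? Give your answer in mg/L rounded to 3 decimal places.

293.353 mg/L

k = ln 2 / 12 = 0.05776 per h
Dose 1 (310 mg at t=0 h): 310·exp(−0.05776·16) = 123.024 mg/L
Dose 2 (155 mg at t=6 h): 155·exp(−0.05776·10) = 86.991 mg/L
Dose 3 (105 mg at t=12 h): 105·exp(−0.05776·4) = 83.339 mg/L
C(16) = 123.024 + 86.991 + 83.339 = 293.353 mg/L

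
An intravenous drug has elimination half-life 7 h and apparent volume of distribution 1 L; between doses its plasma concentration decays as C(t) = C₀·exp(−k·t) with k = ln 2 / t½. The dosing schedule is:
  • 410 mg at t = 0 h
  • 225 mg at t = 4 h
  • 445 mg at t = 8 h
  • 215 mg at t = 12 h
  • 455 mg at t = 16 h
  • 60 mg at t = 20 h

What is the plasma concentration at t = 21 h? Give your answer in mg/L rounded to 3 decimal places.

635.729 mg/L

k = ln 2 / 7 = 0.09902 per h
Dose 1 (410 mg at t=0 h): 410·exp(−0.09902·21) = 51.250 mg/L
Dose 2 (225 mg at t=4 h): 225·exp(−0.09902·17) = 41.794 mg/L
Dose 3 (445 mg at t=8 h): 445·exp(−0.09902·13) = 122.830 mg/L
Dose 4 (215 mg at t=12 h): 215·exp(−0.09902·9) = 88.186 mg/L
Dose 5 (455 mg at t=16 h): 455·exp(−0.09902·5) = 277.326 mg/L
Dose 6 (60 mg at t=20 h): 60·exp(−0.09902·1) = 54.343 mg/L
C(21) = 51.250 + 41.794 + 122.830 + 88.186 + 277.326 + 54.343 = 635.729 mg/L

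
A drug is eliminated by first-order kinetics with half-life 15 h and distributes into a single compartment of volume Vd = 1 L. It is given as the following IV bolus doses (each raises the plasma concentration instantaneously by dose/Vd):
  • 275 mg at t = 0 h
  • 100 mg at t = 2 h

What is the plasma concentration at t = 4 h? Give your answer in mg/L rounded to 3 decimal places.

k = ln 2 / 15 = 0.04621 per h
Dose 1 (275 mg at t=0 h): 275·exp(−0.04621·4) = 228.590 mg/L
Dose 2 (100 mg at t=2 h): 100·exp(−0.04621·2) = 91.172 mg/L
C(4) = 228.590 + 91.172 = 319.763 mg/L

319.763 mg/L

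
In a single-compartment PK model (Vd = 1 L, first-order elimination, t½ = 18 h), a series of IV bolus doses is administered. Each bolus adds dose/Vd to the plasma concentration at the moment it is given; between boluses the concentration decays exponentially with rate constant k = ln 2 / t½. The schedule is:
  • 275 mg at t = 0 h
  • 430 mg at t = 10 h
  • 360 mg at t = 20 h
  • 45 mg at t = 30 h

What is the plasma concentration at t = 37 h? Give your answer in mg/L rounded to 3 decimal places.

k = ln 2 / 18 = 0.03851 per h
Dose 1 (275 mg at t=0 h): 275·exp(−0.03851·37) = 66.153 mg/L
Dose 2 (430 mg at t=10 h): 430·exp(−0.03851·27) = 152.028 mg/L
Dose 3 (360 mg at t=20 h): 360·exp(−0.03851·17) = 187.067 mg/L
Dose 4 (45 mg at t=30 h): 45·exp(−0.03851·7) = 34.367 mg/L
C(37) = 66.153 + 152.028 + 187.067 + 34.367 = 439.615 mg/L

439.615 mg/L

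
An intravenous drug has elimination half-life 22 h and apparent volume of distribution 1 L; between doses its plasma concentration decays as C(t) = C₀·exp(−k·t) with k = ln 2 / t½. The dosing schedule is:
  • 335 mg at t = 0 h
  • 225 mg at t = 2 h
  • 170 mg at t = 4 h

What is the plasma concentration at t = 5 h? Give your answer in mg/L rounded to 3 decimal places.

k = ln 2 / 22 = 0.03151 per h
Dose 1 (335 mg at t=0 h): 335·exp(−0.03151·5) = 286.173 mg/L
Dose 2 (225 mg at t=2 h): 225·exp(−0.03151·3) = 204.707 mg/L
Dose 3 (170 mg at t=4 h): 170·exp(−0.03151·1) = 164.727 mg/L
C(5) = 286.173 + 204.707 + 164.727 = 655.608 mg/L

655.608 mg/L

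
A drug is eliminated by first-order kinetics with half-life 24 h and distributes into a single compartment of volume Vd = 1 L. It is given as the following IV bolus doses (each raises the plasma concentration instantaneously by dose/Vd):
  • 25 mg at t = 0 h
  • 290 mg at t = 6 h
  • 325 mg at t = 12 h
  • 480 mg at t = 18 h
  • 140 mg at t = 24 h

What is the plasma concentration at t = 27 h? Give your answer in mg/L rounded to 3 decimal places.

878.834 mg/L

k = ln 2 / 24 = 0.02888 per h
Dose 1 (25 mg at t=0 h): 25·exp(−0.02888·27) = 11.463 mg/L
Dose 2 (290 mg at t=6 h): 290·exp(−0.02888·21) = 158.124 mg/L
Dose 3 (325 mg at t=12 h): 325·exp(−0.02888·15) = 210.736 mg/L
Dose 4 (480 mg at t=18 h): 480·exp(−0.02888·9) = 370.131 mg/L
Dose 5 (140 mg at t=24 h): 140·exp(−0.02888·3) = 128.381 mg/L
C(27) = 11.463 + 158.124 + 210.736 + 370.131 + 128.381 = 878.834 mg/L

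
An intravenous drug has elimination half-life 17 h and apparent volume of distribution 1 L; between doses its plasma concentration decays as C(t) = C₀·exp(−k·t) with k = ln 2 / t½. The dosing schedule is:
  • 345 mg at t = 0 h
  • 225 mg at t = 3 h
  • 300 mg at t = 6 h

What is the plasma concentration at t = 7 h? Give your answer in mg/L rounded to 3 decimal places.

738.492 mg/L

k = ln 2 / 17 = 0.04077 per h
Dose 1 (345 mg at t=0 h): 345·exp(−0.04077·7) = 259.338 mg/L
Dose 2 (225 mg at t=3 h): 225·exp(−0.04077·4) = 191.140 mg/L
Dose 3 (300 mg at t=6 h): 300·exp(−0.04077·1) = 288.014 mg/L
C(7) = 259.338 + 191.140 + 288.014 = 738.492 mg/L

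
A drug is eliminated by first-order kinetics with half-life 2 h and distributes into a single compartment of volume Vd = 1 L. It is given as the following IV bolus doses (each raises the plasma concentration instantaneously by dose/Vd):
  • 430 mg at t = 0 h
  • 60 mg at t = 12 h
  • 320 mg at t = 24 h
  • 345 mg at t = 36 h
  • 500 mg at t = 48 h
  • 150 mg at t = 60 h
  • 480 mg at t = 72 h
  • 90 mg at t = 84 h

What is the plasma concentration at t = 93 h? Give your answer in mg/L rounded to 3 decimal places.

4.311 mg/L

k = ln 2 / 2 = 0.34657 per h
Dose 1 (430 mg at t=0 h): 430·exp(−0.34657·93) = 0.000 mg/L
Dose 2 (60 mg at t=12 h): 60·exp(−0.34657·81) = 0.000 mg/L
Dose 3 (320 mg at t=24 h): 320·exp(−0.34657·69) = 0.000 mg/L
Dose 4 (345 mg at t=36 h): 345·exp(−0.34657·57) = 0.000 mg/L
Dose 5 (500 mg at t=48 h): 500·exp(−0.34657·45) = 0.000 mg/L
Dose 6 (150 mg at t=60 h): 150·exp(−0.34657·33) = 0.002 mg/L
Dose 7 (480 mg at t=72 h): 480·exp(−0.34657·21) = 0.331 mg/L
Dose 8 (90 mg at t=84 h): 90·exp(−0.34657·9) = 3.977 mg/L
C(93) = 0.000 + 0.000 + 0.000 + 0.000 + 0.000 + 0.002 + 0.331 + 3.977 = 4.311 mg/L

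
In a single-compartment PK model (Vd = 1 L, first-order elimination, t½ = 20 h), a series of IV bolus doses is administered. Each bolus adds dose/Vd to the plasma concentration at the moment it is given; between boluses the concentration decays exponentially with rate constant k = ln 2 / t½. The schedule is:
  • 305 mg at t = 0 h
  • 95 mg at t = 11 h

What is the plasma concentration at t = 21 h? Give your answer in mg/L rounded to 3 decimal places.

214.480 mg/L

k = ln 2 / 20 = 0.03466 per h
Dose 1 (305 mg at t=0 h): 305·exp(−0.03466·21) = 147.305 mg/L
Dose 2 (95 mg at t=11 h): 95·exp(−0.03466·10) = 67.175 mg/L
C(21) = 147.305 + 67.175 = 214.480 mg/L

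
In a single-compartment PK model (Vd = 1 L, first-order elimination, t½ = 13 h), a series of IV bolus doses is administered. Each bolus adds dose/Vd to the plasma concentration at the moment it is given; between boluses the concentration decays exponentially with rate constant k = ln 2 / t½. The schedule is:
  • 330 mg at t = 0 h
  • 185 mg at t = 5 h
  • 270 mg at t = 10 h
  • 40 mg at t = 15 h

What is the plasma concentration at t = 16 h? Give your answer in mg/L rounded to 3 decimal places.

477.519 mg/L

k = ln 2 / 13 = 0.05332 per h
Dose 1 (330 mg at t=0 h): 330·exp(−0.05332·16) = 140.610 mg/L
Dose 2 (185 mg at t=5 h): 185·exp(−0.05332·11) = 102.909 mg/L
Dose 3 (270 mg at t=10 h): 270·exp(−0.05332·6) = 196.077 mg/L
Dose 4 (40 mg at t=15 h): 40·exp(−0.05332·1) = 37.923 mg/L
C(16) = 140.610 + 102.909 + 196.077 + 37.923 = 477.519 mg/L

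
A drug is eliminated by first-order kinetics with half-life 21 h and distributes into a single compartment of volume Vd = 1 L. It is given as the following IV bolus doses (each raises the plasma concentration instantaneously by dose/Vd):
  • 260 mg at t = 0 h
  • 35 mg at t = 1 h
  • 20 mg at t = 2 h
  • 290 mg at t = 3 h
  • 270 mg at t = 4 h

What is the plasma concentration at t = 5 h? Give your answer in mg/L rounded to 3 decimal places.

k = ln 2 / 21 = 0.03301 per h
Dose 1 (260 mg at t=0 h): 260·exp(−0.03301·5) = 220.445 mg/L
Dose 2 (35 mg at t=1 h): 35·exp(−0.03301·4) = 30.671 mg/L
Dose 3 (20 mg at t=2 h): 20·exp(−0.03301·3) = 18.114 mg/L
Dose 4 (290 mg at t=3 h): 290·exp(−0.03301·2) = 271.474 mg/L
Dose 5 (270 mg at t=4 h): 270·exp(−0.03301·1) = 261.234 mg/L
C(5) = 220.445 + 30.671 + 18.114 + 271.474 + 261.234 = 801.938 mg/L

801.938 mg/L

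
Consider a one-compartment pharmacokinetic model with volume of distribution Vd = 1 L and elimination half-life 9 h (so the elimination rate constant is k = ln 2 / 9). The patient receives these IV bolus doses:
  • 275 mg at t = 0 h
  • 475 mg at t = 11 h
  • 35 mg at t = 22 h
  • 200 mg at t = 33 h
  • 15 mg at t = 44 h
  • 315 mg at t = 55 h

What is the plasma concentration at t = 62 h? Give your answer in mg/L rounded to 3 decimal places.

222.188 mg/L

k = ln 2 / 9 = 0.07702 per h
Dose 1 (275 mg at t=0 h): 275·exp(−0.07702·62) = 2.320 mg/L
Dose 2 (475 mg at t=11 h): 475·exp(−0.07702·51) = 9.351 mg/L
Dose 3 (35 mg at t=22 h): 35·exp(−0.07702·40) = 1.608 mg/L
Dose 4 (200 mg at t=33 h): 200·exp(−0.07702·29) = 21.431 mg/L
Dose 5 (15 mg at t=44 h): 15·exp(−0.07702·18) = 3.750 mg/L
Dose 6 (315 mg at t=55 h): 315·exp(−0.07702·7) = 183.728 mg/L
C(62) = 2.320 + 9.351 + 1.608 + 21.431 + 3.750 + 183.728 = 222.188 mg/L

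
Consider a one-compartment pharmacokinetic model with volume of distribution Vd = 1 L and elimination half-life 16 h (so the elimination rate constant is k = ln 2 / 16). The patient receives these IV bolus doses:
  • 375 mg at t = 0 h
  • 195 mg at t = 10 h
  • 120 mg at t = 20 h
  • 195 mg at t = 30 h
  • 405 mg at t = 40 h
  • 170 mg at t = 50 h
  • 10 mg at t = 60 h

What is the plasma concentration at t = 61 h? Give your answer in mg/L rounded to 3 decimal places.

397.513 mg/L

k = ln 2 / 16 = 0.04332 per h
Dose 1 (375 mg at t=0 h): 375·exp(−0.04332·61) = 26.690 mg/L
Dose 2 (195 mg at t=10 h): 195·exp(−0.04332·51) = 21.404 mg/L
Dose 3 (120 mg at t=20 h): 120·exp(−0.04332·41) = 20.314 mg/L
Dose 4 (195 mg at t=30 h): 195·exp(−0.04332·31) = 50.908 mg/L
Dose 5 (405 mg at t=40 h): 405·exp(−0.04332·21) = 163.062 mg/L
Dose 6 (170 mg at t=50 h): 170·exp(−0.04332·11) = 105.558 mg/L
Dose 7 (10 mg at t=60 h): 10·exp(−0.04332·1) = 9.576 mg/L
C(61) = 26.690 + 21.404 + 20.314 + 50.908 + 163.062 + 105.558 + 9.576 = 397.513 mg/L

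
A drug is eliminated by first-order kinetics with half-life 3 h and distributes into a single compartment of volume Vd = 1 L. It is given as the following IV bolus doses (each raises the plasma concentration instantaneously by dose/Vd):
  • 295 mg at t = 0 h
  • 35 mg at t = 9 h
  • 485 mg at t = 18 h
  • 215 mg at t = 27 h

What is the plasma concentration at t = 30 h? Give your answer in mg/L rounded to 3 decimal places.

k = ln 2 / 3 = 0.23105 per h
Dose 1 (295 mg at t=0 h): 295·exp(−0.23105·30) = 0.288 mg/L
Dose 2 (35 mg at t=9 h): 35·exp(−0.23105·21) = 0.273 mg/L
Dose 3 (485 mg at t=18 h): 485·exp(−0.23105·12) = 30.312 mg/L
Dose 4 (215 mg at t=27 h): 215·exp(−0.23105·3) = 107.500 mg/L
C(30) = 0.288 + 0.273 + 30.312 + 107.500 = 138.374 mg/L

138.374 mg/L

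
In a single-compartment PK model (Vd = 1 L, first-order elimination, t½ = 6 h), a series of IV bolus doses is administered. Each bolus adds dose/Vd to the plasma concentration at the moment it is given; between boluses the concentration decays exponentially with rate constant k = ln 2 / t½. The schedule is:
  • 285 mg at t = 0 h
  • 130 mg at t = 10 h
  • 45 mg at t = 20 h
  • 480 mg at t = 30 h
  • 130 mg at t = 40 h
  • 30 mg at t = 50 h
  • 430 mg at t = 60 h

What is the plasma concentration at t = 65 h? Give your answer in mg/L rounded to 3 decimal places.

262.921 mg/L

k = ln 2 / 6 = 0.11552 per h
Dose 1 (285 mg at t=0 h): 285·exp(−0.11552·65) = 0.156 mg/L
Dose 2 (130 mg at t=10 h): 130·exp(−0.11552·55) = 0.226 mg/L
Dose 3 (45 mg at t=20 h): 45·exp(−0.11552·45) = 0.249 mg/L
Dose 4 (480 mg at t=30 h): 480·exp(−0.11552·35) = 8.418 mg/L
Dose 5 (130 mg at t=40 h): 130·exp(−0.11552·25) = 7.239 mg/L
Dose 6 (30 mg at t=50 h): 30·exp(−0.11552·15) = 5.303 mg/L
Dose 7 (430 mg at t=60 h): 430·exp(−0.11552·5) = 241.329 mg/L
C(65) = 0.156 + 0.226 + 0.249 + 8.418 + 7.239 + 5.303 + 241.329 = 262.921 mg/L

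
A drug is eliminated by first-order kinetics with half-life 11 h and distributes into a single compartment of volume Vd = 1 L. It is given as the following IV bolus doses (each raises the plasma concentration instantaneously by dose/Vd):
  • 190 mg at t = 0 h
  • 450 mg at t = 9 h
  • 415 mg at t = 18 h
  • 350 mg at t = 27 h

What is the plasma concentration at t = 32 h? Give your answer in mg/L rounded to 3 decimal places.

558.092 mg/L

k = ln 2 / 11 = 0.06301 per h
Dose 1 (190 mg at t=0 h): 190·exp(−0.06301·32) = 25.295 mg/L
Dose 2 (450 mg at t=9 h): 450·exp(−0.06301·23) = 105.630 mg/L
Dose 3 (415 mg at t=18 h): 415·exp(−0.06301·14) = 171.759 mg/L
Dose 4 (350 mg at t=27 h): 350·exp(−0.06301·5) = 255.409 mg/L
C(32) = 25.295 + 105.630 + 171.759 + 255.409 = 558.092 mg/L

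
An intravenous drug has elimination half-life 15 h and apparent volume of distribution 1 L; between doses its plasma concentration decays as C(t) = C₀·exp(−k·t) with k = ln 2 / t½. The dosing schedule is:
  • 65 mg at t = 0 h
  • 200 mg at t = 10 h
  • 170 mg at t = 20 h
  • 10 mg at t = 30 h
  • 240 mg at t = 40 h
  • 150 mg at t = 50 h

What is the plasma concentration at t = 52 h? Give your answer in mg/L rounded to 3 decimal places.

k = ln 2 / 15 = 0.04621 per h
Dose 1 (65 mg at t=0 h): 65·exp(−0.04621·52) = 5.880 mg/L
Dose 2 (200 mg at t=10 h): 200·exp(−0.04621·42) = 28.717 mg/L
Dose 3 (170 mg at t=20 h): 170·exp(−0.04621·32) = 38.748 mg/L
Dose 4 (10 mg at t=30 h): 10·exp(−0.04621·22) = 3.618 mg/L
Dose 5 (240 mg at t=40 h): 240·exp(−0.04621·12) = 137.844 mg/L
Dose 6 (150 mg at t=50 h): 150·exp(−0.04621·2) = 136.758 mg/L
C(52) = 5.880 + 28.717 + 38.748 + 3.618 + 137.844 + 136.758 = 351.566 mg/L

351.566 mg/L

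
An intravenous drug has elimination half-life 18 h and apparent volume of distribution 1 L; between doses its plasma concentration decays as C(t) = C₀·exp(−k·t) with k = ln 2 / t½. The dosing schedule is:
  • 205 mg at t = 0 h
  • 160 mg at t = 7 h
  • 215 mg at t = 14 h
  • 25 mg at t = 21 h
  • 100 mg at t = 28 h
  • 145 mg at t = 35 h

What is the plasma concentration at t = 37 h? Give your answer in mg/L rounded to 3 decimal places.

k = ln 2 / 18 = 0.03851 per h
Dose 1 (205 mg at t=0 h): 205·exp(−0.03851·37) = 49.314 mg/L
Dose 2 (160 mg at t=7 h): 160·exp(−0.03851·30) = 50.397 mg/L
Dose 3 (215 mg at t=14 h): 215·exp(−0.03851·23) = 88.673 mg/L
Dose 4 (25 mg at t=21 h): 25·exp(−0.03851·16) = 13.501 mg/L
Dose 5 (100 mg at t=28 h): 100·exp(−0.03851·9) = 70.711 mg/L
Dose 6 (145 mg at t=35 h): 145·exp(−0.03851·2) = 134.252 mg/L
C(37) = 49.314 + 50.397 + 88.673 + 13.501 + 70.711 + 134.252 = 406.847 mg/L

406.847 mg/L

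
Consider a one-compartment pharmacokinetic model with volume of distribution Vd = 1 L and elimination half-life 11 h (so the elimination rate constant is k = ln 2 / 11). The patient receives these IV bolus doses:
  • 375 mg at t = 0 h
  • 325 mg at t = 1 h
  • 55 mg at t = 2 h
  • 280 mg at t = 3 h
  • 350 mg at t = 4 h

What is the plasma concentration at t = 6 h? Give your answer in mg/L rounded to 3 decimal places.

k = ln 2 / 11 = 0.06301 per h
Dose 1 (375 mg at t=0 h): 375·exp(−0.06301·6) = 256.941 mg/L
Dose 2 (325 mg at t=1 h): 325·exp(−0.06301·5) = 237.166 mg/L
Dose 3 (55 mg at t=2 h): 55·exp(−0.06301·4) = 42.746 mg/L
Dose 4 (280 mg at t=3 h): 280·exp(−0.06301·3) = 231.771 mg/L
Dose 5 (350 mg at t=4 h): 350·exp(−0.06301·2) = 308.557 mg/L
C(6) = 256.941 + 237.166 + 42.746 + 231.771 + 308.557 = 1077.180 mg/L

1077.180 mg/L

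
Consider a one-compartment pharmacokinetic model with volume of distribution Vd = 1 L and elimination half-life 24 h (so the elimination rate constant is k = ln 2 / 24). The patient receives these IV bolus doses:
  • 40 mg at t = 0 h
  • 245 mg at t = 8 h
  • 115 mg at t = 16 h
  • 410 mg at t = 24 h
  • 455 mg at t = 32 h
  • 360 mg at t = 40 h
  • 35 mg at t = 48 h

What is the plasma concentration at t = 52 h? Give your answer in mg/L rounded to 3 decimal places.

842.053 mg/L

k = ln 2 / 24 = 0.02888 per h
Dose 1 (40 mg at t=0 h): 40·exp(−0.02888·52) = 8.909 mg/L
Dose 2 (245 mg at t=8 h): 245·exp(−0.02888·44) = 68.751 mg/L
Dose 3 (115 mg at t=16 h): 115·exp(−0.02888·36) = 40.659 mg/L
Dose 4 (410 mg at t=24 h): 410·exp(−0.02888·28) = 182.634 mg/L
Dose 5 (455 mg at t=32 h): 455·exp(−0.02888·20) = 255.360 mg/L
Dose 6 (360 mg at t=40 h): 360·exp(−0.02888·12) = 254.558 mg/L
Dose 7 (35 mg at t=48 h): 35·exp(−0.02888·4) = 31.181 mg/L
C(52) = 8.909 + 68.751 + 40.659 + 182.634 + 255.360 + 254.558 + 31.181 = 842.053 mg/L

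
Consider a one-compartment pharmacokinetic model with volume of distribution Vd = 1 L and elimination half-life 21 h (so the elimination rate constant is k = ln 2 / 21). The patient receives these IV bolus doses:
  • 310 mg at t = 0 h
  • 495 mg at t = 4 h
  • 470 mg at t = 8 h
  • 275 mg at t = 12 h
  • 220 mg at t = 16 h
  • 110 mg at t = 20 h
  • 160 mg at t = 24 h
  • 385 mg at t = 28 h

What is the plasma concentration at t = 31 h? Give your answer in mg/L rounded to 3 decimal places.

k = ln 2 / 21 = 0.03301 per h
Dose 1 (310 mg at t=0 h): 310·exp(−0.03301·31) = 111.425 mg/L
Dose 2 (495 mg at t=4 h): 495·exp(−0.03301·27) = 203.033 mg/L
Dose 3 (470 mg at t=8 h): 470·exp(−0.03301·23) = 219.988 mg/L
Dose 4 (275 mg at t=12 h): 275·exp(−0.03301·19) = 146.883 mg/L
Dose 5 (220 mg at t=16 h): 220·exp(−0.03301·15) = 134.092 mg/L
Dose 6 (110 mg at t=20 h): 110·exp(−0.03301·11) = 76.509 mg/L
Dose 7 (160 mg at t=24 h): 160·exp(−0.03301·7) = 126.992 mg/L
Dose 8 (385 mg at t=28 h): 385·exp(−0.03301·3) = 348.704 mg/L
C(31) = 111.425 + 203.033 + 219.988 + 146.883 + 134.092 + 76.509 + 126.992 + 348.704 = 1367.625 mg/L

1367.625 mg/L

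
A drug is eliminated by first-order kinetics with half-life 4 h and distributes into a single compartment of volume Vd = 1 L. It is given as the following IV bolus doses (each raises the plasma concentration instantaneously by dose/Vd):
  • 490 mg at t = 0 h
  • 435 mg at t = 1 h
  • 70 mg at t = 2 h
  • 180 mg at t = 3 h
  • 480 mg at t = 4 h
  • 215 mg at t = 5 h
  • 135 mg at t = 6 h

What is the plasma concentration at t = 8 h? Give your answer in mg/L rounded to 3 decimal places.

k = ln 2 / 4 = 0.17329 per h
Dose 1 (490 mg at t=0 h): 490·exp(−0.17329·8) = 122.500 mg/L
Dose 2 (435 mg at t=1 h): 435·exp(−0.17329·7) = 129.326 mg/L
Dose 3 (70 mg at t=2 h): 70·exp(−0.17329·6) = 24.749 mg/L
Dose 4 (180 mg at t=3 h): 180·exp(−0.17329·5) = 75.681 mg/L
Dose 5 (480 mg at t=4 h): 480·exp(−0.17329·4) = 240.000 mg/L
Dose 6 (215 mg at t=5 h): 215·exp(−0.17329·3) = 127.840 mg/L
Dose 7 (135 mg at t=6 h): 135·exp(−0.17329·2) = 95.459 mg/L
C(8) = 122.500 + 129.326 + 24.749 + 75.681 + 240.000 + 127.840 + 95.459 = 815.555 mg/L

815.555 mg/L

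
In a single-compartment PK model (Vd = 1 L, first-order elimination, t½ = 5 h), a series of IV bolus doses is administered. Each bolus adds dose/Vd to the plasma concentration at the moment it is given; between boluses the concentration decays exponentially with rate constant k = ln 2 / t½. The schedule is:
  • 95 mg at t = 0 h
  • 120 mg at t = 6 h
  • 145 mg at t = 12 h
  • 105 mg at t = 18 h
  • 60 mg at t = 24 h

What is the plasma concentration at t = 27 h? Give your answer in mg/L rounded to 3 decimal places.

k = ln 2 / 5 = 0.13863 per h
Dose 1 (95 mg at t=0 h): 95·exp(−0.13863·27) = 2.250 mg/L
Dose 2 (120 mg at t=6 h): 120·exp(−0.13863·21) = 6.529 mg/L
Dose 3 (145 mg at t=12 h): 145·exp(−0.13863·15) = 18.125 mg/L
Dose 4 (105 mg at t=18 h): 105·exp(−0.13863·9) = 30.153 mg/L
Dose 5 (60 mg at t=24 h): 60·exp(−0.13863·3) = 39.585 mg/L
C(27) = 2.250 + 6.529 + 18.125 + 30.153 + 39.585 = 96.643 mg/L

96.643 mg/L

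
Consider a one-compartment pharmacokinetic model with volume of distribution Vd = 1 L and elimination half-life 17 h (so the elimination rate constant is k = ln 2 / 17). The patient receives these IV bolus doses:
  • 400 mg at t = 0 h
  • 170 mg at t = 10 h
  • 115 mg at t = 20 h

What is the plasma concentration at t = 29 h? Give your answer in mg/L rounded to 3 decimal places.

k = ln 2 / 17 = 0.04077 per h
Dose 1 (400 mg at t=0 h): 400·exp(−0.04077·29) = 122.613 mg/L
Dose 2 (170 mg at t=10 h): 170·exp(−0.04077·19) = 78.344 mg/L
Dose 3 (115 mg at t=20 h): 115·exp(−0.04077·9) = 79.676 mg/L
C(29) = 122.613 + 78.344 + 79.676 = 280.633 mg/L

280.633 mg/L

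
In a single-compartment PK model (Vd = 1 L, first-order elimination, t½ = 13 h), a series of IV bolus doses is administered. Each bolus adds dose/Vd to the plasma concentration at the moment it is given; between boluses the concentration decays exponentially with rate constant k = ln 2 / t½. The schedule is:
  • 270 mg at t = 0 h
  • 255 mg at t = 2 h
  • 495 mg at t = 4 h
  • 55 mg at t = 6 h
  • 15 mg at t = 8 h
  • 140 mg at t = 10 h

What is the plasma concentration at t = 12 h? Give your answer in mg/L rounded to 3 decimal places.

793.024 mg/L

k = ln 2 / 13 = 0.05332 per h
Dose 1 (270 mg at t=0 h): 270·exp(−0.05332·12) = 142.393 mg/L
Dose 2 (255 mg at t=2 h): 255·exp(−0.05332·10) = 149.616 mg/L
Dose 3 (495 mg at t=4 h): 495·exp(−0.05332·8) = 323.114 mg/L
Dose 4 (55 mg at t=6 h): 55·exp(−0.05332·6) = 39.942 mg/L
Dose 5 (15 mg at t=8 h): 15·exp(−0.05332·4) = 12.119 mg/L
Dose 6 (140 mg at t=10 h): 140·exp(−0.05332·2) = 125.839 mg/L
C(12) = 142.393 + 149.616 + 323.114 + 39.942 + 12.119 + 125.839 = 793.024 mg/L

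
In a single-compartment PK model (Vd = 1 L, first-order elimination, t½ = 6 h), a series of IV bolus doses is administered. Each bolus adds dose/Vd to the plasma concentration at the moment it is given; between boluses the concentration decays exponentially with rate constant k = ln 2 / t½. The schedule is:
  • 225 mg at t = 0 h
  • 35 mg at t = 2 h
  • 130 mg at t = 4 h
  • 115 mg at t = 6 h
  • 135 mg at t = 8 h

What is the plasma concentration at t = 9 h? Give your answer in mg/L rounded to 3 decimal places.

369.689 mg/L

k = ln 2 / 6 = 0.11552 per h
Dose 1 (225 mg at t=0 h): 225·exp(−0.11552·9) = 79.550 mg/L
Dose 2 (35 mg at t=2 h): 35·exp(−0.11552·7) = 15.591 mg/L
Dose 3 (130 mg at t=4 h): 130·exp(−0.11552·5) = 72.960 mg/L
Dose 4 (115 mg at t=6 h): 115·exp(−0.11552·3) = 81.317 mg/L
Dose 5 (135 mg at t=8 h): 135·exp(−0.11552·1) = 120.271 mg/L
C(9) = 79.550 + 15.591 + 72.960 + 81.317 + 120.271 = 369.689 mg/L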